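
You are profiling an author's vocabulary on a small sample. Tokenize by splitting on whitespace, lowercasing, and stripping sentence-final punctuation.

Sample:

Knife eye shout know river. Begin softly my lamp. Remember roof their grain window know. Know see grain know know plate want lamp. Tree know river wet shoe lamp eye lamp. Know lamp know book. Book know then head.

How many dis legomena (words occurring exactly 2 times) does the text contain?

4

Frequencies: know:9, lamp:5, eye:2, river:2, grain:2, book:2, knife:1, shout:1, begin:1, softly:1, my:1, remember:1, roof:1, their:1, window:1, see:1, plate:1, want:1, tree:1, wet:1, … (3 more, each freq 1)
Words with frequency 2: book, eye, grain, river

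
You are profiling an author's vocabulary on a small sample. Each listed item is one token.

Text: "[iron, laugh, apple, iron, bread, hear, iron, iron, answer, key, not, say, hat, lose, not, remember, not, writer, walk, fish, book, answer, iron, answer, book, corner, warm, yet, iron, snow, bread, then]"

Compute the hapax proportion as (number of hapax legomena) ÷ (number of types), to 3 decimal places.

0.762

Frequencies: iron:6, answer:3, not:3, bread:2, book:2, laugh:1, apple:1, hear:1, key:1, say:1, hat:1, lose:1, remember:1, writer:1, walk:1, fish:1, corner:1, warm:1, yet:1, snow:1, … (1 more, each freq 1)
Hapax count = 16; type count = 21.
Ratio = 16 / 21 = 0.762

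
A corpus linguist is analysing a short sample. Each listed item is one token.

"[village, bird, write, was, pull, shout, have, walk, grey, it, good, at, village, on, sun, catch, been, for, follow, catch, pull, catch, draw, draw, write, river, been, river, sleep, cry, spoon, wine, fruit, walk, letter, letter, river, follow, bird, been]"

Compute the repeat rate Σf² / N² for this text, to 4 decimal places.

Frequencies: catch:3, been:3, river:3, village:2, bird:2, write:2, pull:2, walk:2, follow:2, draw:2, letter:2, was:1, shout:1, have:1, grey:1, it:1, good:1, at:1, on:1, sun:1, … (6 more, each freq 1)
Σf² = 74; N² = 1600
Repeat rate = 74 / 1600 = 0.0463

0.0463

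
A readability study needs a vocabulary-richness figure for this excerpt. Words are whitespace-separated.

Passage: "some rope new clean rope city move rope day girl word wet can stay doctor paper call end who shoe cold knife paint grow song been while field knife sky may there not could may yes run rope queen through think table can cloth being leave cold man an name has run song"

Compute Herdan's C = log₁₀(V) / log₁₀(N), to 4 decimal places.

0.9531

N = 53, V = 44.
log₁₀(V) = 1.643453, log₁₀(N) = 1.724276
C = 1.643453 / 1.724276 = 0.9531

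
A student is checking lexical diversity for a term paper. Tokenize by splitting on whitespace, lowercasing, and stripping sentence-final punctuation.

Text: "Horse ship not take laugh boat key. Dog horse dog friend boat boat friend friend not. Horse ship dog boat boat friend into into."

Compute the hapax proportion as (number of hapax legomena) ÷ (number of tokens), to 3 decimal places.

Frequencies: boat:5, friend:4, horse:3, dog:3, ship:2, not:2, into:2, take:1, laugh:1, key:1
Hapax count = 3; token count = 24.
Ratio = 3 / 24 = 0.125

0.125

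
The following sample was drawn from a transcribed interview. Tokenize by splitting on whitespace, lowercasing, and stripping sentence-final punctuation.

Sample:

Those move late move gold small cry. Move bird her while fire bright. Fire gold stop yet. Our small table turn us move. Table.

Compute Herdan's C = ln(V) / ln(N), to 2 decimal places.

N = 24, V = 17.
ln(V) = 2.833213, ln(N) = 3.178054
C = 2.833213 / 3.178054 = 0.89

0.89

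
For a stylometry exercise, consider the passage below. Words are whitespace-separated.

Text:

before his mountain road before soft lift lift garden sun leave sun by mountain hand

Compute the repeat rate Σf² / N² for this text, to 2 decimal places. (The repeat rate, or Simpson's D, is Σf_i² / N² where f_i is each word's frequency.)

Frequencies: before:2, mountain:2, lift:2, sun:2, his:1, road:1, soft:1, garden:1, leave:1, by:1, hand:1
Σf² = 23; N² = 225
Repeat rate = 23 / 225 = 0.10

0.10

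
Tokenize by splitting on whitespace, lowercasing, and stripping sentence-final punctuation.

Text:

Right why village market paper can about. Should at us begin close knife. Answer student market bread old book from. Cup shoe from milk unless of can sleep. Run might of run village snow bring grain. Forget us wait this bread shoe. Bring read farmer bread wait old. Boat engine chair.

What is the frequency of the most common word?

Frequencies: bread:3, village:2, market:2, can:2, us:2, old:2, from:2, shoe:2, of:2, run:2, bring:2, wait:2, right:1, why:1, paper:1, about:1, should:1, at:1, begin:1, close:1, … (18 more, each freq 1)
Most common: 'bread' with frequency 3.

3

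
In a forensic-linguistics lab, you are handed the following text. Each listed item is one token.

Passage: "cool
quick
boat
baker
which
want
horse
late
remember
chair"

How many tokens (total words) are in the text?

Tokens: cool, quick, boat, baker, which, want, horse, late, remember, chair
N = 10

10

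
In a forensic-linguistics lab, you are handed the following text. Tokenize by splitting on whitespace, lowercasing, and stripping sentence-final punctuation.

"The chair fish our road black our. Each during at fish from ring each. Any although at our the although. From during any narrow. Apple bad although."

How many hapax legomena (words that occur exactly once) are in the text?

Frequencies: our:3, although:3, the:2, fish:2, each:2, during:2, at:2, from:2, any:2, chair:1, road:1, black:1, ring:1, narrow:1, apple:1, bad:1
Hapax (freq=1): apple, bad, black, chair, narrow, ring, road

7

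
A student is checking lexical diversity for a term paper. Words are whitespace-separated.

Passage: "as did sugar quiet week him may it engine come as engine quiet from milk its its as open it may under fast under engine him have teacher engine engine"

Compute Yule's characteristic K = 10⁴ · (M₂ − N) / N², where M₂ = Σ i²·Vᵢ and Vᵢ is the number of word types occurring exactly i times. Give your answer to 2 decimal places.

Frequencies: engine:5, as:3, quiet:2, him:2, may:2, it:2, its:2, under:2, did:1, sugar:1, week:1, come:1, from:1, milk:1, open:1, fast:1, have:1, teacher:1
N = 30. Frequency spectrum: V_1=10, V_2=6, V_3=1, V_5=1
M₂ = 1²·10 + 2²·6 + 3²·1 + 5²·1 = 68
K = 10000 × (68 − 30) / 30² = 422.22

422.22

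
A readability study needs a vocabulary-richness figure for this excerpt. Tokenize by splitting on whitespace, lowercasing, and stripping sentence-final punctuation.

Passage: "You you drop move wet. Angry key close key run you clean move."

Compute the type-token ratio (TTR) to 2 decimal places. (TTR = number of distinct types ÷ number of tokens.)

0.69

N = 13 tokens, V = 9 types.
TTR = V / N = 9 / 13 = 0.69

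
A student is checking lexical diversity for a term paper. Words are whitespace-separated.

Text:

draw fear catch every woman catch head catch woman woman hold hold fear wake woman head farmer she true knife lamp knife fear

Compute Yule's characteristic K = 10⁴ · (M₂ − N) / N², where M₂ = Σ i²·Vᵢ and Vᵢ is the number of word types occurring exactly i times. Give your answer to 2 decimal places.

Frequencies: woman:4, fear:3, catch:3, head:2, hold:2, knife:2, draw:1, every:1, wake:1, farmer:1, she:1, true:1, lamp:1
N = 23. Frequency spectrum: V_1=7, V_2=3, V_3=2, V_4=1
M₂ = 1²·7 + 2²·3 + 3²·2 + 4²·1 = 53
K = 10000 × (53 − 23) / 23² = 567.11

567.11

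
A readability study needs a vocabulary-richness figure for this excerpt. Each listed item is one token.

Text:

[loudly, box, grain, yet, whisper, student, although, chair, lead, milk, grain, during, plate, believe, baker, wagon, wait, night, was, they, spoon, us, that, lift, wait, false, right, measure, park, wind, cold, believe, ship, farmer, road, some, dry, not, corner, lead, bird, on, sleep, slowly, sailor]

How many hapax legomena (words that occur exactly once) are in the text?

Frequencies: grain:2, lead:2, believe:2, wait:2, loudly:1, box:1, yet:1, whisper:1, student:1, although:1, chair:1, milk:1, during:1, plate:1, baker:1, wagon:1, night:1, was:1, they:1, spoon:1, … (21 more, each freq 1)
Hapax (freq=1): although, baker, bird, box, chair, cold, corner, dry, during, false, farmer, lift, loudly, measure, milk, night, not, on, park, plate, right, road, sailor, ship, sleep, slowly, some, spoon, student, that, they, us, wagon, was, whisper, wind, yet

37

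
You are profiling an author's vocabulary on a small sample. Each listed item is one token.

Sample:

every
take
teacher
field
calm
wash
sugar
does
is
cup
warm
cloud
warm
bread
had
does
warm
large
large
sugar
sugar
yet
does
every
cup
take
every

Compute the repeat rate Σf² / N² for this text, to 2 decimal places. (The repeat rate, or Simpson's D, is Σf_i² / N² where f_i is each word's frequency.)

Frequencies: every:3, sugar:3, does:3, warm:3, take:2, cup:2, large:2, teacher:1, field:1, calm:1, wash:1, is:1, cloud:1, bread:1, had:1, yet:1
Σf² = 57; N² = 729
Repeat rate = 57 / 729 = 0.08

0.08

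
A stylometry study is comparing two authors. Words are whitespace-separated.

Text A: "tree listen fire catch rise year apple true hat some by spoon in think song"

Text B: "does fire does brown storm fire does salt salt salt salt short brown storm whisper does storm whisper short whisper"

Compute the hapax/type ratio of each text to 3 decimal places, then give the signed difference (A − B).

A: hapax=15, V=15, ratio=1.000
B: hapax=0, V=7, ratio=0.000
Difference = 1.000 − 0.000 = 1.000

1.000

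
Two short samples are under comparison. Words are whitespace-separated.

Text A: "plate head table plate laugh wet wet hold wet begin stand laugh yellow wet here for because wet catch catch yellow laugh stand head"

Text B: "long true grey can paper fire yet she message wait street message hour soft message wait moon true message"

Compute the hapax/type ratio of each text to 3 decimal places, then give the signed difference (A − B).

-0.324

A: hapax=6, V=13, ratio=0.462
B: hapax=11, V=14, ratio=0.786
Difference = 0.462 − 0.786 = -0.324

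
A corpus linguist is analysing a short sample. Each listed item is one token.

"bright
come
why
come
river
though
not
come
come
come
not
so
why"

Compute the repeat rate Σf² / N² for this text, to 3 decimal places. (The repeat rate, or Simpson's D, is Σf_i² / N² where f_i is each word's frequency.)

0.219

Frequencies: come:5, why:2, not:2, bright:1, river:1, though:1, so:1
Σf² = 37; N² = 169
Repeat rate = 37 / 169 = 0.219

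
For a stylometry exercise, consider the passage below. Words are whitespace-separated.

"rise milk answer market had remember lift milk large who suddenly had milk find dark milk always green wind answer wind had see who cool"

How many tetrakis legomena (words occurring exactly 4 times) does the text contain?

Frequencies: milk:4, had:3, answer:2, who:2, wind:2, rise:1, market:1, remember:1, lift:1, large:1, suddenly:1, find:1, dark:1, always:1, green:1, see:1, cool:1
Words with frequency 4: milk

1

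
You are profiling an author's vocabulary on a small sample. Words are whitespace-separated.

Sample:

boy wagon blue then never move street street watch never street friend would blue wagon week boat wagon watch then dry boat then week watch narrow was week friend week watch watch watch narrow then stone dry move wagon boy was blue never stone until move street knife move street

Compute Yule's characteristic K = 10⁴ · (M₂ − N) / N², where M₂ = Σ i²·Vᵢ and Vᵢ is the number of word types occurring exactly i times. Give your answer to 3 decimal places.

496.000

Frequencies: watch:6, street:5, wagon:4, then:4, move:4, week:4, blue:3, never:3, boy:2, friend:2, boat:2, dry:2, narrow:2, was:2, stone:2, would:1, until:1, knife:1
N = 50. Frequency spectrum: V_1=3, V_2=7, V_3=2, V_4=4, V_5=1, V_6=1
M₂ = 1²·3 + 2²·7 + 3²·2 + 4²·4 + 5²·1 + 6²·1 = 174
K = 10000 × (174 − 50) / 50² = 496.000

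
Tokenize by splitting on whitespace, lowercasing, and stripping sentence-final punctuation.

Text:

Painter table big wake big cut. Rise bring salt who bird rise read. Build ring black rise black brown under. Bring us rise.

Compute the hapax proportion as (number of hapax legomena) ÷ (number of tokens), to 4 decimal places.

Frequencies: rise:4, big:2, bring:2, black:2, painter:1, table:1, wake:1, cut:1, salt:1, who:1, bird:1, read:1, build:1, ring:1, brown:1, under:1, us:1
Hapax count = 13; token count = 23.
Ratio = 13 / 23 = 0.5652

0.5652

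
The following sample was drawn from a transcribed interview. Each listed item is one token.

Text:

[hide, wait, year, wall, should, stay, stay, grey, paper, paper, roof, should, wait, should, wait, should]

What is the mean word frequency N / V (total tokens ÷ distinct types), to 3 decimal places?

1.778

N = 16 tokens, V = 9 types.
Mean frequency = N / V = 16 / 9 = 1.778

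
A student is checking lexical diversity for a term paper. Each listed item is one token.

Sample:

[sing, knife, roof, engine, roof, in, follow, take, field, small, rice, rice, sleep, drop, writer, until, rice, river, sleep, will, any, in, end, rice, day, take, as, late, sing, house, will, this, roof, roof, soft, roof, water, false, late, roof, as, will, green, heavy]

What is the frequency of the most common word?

Frequencies: roof:6, rice:4, will:3, sing:2, in:2, take:2, sleep:2, as:2, late:2, knife:1, engine:1, follow:1, field:1, small:1, drop:1, writer:1, until:1, river:1, any:1, end:1, … (8 more, each freq 1)
Most common: 'roof' with frequency 6.

6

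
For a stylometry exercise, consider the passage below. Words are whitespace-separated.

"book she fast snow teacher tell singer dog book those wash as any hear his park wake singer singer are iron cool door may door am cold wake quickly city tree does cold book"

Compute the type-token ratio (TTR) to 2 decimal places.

0.79

N = 34 tokens, V = 27 types.
TTR = V / N = 27 / 34 = 0.79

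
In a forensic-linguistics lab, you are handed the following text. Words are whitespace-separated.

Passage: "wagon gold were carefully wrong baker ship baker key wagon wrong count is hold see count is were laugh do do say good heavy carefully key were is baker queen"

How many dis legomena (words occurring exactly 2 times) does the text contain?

6

Frequencies: were:3, baker:3, is:3, wagon:2, carefully:2, wrong:2, key:2, count:2, do:2, gold:1, ship:1, hold:1, see:1, laugh:1, say:1, good:1, heavy:1, queen:1
Words with frequency 2: carefully, count, do, key, wagon, wrong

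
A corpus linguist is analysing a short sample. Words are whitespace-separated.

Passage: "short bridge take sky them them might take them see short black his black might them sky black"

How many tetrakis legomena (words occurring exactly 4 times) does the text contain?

Frequencies: them:4, black:3, short:2, take:2, sky:2, might:2, bridge:1, see:1, his:1
Words with frequency 4: them

1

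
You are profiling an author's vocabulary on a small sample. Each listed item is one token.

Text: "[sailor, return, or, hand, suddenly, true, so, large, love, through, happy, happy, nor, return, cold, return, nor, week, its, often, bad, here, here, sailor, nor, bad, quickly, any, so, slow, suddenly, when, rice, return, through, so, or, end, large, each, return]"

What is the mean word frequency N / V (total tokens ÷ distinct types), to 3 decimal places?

1.640

N = 41 tokens, V = 25 types.
Mean frequency = N / V = 41 / 25 = 1.640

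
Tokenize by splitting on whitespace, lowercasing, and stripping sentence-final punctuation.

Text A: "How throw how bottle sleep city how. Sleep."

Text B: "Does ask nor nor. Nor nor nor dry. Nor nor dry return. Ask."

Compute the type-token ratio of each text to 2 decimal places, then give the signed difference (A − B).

TTR(A) = 5/8 = 0.63
TTR(B) = 5/13 = 0.38
Difference = 0.63 − 0.38 = 0.25

0.25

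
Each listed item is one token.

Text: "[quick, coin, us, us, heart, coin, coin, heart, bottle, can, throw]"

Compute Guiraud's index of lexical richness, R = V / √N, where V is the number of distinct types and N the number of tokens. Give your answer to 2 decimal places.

2.11

N = 11, V = 7.
√N = 3.316625
R = 7 / 3.316625 = 2.11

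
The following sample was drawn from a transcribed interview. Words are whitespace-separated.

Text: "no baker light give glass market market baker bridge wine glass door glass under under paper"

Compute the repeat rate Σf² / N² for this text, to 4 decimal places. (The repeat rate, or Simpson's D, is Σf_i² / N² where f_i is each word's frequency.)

0.1094

Frequencies: glass:3, baker:2, market:2, under:2, no:1, light:1, give:1, bridge:1, wine:1, door:1, paper:1
Σf² = 28; N² = 256
Repeat rate = 28 / 256 = 0.1094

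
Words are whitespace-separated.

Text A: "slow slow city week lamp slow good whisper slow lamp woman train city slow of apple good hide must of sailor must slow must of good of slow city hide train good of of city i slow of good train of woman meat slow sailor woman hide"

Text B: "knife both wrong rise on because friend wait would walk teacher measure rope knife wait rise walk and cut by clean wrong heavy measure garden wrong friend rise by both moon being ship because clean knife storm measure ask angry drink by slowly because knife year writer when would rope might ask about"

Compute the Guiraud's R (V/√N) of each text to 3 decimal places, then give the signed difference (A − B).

A: V=15, N=47, R=2.188
B: V=32, N=53, R=4.396
Difference = 2.188 − 4.396 = -2.208

-2.208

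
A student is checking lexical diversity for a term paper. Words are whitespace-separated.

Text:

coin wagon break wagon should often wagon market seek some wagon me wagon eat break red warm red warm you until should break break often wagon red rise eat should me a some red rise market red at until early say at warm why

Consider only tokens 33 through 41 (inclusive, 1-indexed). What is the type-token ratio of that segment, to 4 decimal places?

Segment tokens 33–41: some, red, rise, market, red, at, until, early, say
Segment N = 9, segment V = 8.
TTR = 8 / 9 = 0.8889

0.8889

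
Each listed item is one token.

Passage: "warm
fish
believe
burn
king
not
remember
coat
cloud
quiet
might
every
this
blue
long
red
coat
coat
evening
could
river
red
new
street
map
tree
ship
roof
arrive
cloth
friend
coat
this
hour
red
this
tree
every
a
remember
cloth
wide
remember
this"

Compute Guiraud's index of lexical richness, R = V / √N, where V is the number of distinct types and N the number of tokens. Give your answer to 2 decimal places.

4.67

N = 44, V = 31.
√N = 6.633250
R = 31 / 6.633250 = 4.67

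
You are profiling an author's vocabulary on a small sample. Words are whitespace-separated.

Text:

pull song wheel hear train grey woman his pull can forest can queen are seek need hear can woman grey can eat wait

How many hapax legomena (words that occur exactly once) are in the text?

11

Frequencies: can:4, pull:2, hear:2, grey:2, woman:2, song:1, wheel:1, train:1, his:1, forest:1, queen:1, are:1, seek:1, need:1, eat:1, wait:1
Hapax (freq=1): are, eat, forest, his, need, queen, seek, song, train, wait, wheel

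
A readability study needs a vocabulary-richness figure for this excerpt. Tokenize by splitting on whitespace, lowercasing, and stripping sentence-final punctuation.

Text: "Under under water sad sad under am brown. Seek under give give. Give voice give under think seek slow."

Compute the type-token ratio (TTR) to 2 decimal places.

N = 19 tokens, V = 10 types.
TTR = V / N = 10 / 19 = 0.53

0.53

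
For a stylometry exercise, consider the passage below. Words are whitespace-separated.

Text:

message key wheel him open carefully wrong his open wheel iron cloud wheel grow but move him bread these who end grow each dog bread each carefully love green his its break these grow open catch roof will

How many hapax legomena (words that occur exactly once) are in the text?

17

Frequencies: wheel:3, open:3, grow:3, him:2, carefully:2, his:2, bread:2, these:2, each:2, message:1, key:1, wrong:1, iron:1, cloud:1, but:1, move:1, who:1, end:1, dog:1, love:1, … (6 more, each freq 1)
Hapax (freq=1): break, but, catch, cloud, dog, end, green, iron, its, key, love, message, move, roof, who, will, wrong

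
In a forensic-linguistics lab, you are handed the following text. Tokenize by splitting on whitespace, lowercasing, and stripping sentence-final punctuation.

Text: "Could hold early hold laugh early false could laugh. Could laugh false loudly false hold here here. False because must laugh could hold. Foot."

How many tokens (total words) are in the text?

Tokens: could, hold, early, hold, laugh, early, false, could, laugh, could, laugh, false, loudly, false, hold, here, here, false, because, must, laugh, could, hold, foot
N = 24

24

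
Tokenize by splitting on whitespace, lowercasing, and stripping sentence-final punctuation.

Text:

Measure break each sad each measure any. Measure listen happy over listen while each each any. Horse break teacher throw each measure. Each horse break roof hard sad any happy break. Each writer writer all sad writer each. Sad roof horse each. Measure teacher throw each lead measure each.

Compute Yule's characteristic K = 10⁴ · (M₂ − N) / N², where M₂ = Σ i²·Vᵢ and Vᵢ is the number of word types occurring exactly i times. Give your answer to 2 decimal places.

Frequencies: each:11, measure:6, break:4, sad:4, any:3, horse:3, writer:3, listen:2, happy:2, teacher:2, throw:2, roof:2, over:1, while:1, hard:1, all:1, lead:1
N = 49. Frequency spectrum: V_1=5, V_2=5, V_3=3, V_4=2, V_6=1, V_11=1
M₂ = 1²·5 + 2²·5 + 3²·3 + 4²·2 + 6²·1 + 11²·1 = 241
K = 10000 × (241 − 49) / 49² = 799.67

799.67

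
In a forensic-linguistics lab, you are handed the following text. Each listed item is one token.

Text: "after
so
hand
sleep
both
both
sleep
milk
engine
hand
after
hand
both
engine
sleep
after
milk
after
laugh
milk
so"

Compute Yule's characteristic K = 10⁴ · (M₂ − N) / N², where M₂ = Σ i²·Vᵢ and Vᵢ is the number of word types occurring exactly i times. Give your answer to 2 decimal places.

907.03

Frequencies: after:4, hand:3, sleep:3, both:3, milk:3, so:2, engine:2, laugh:1
N = 21. Frequency spectrum: V_1=1, V_2=2, V_3=4, V_4=1
M₂ = 1²·1 + 2²·2 + 3²·4 + 4²·1 = 61
K = 10000 × (61 − 21) / 21² = 907.03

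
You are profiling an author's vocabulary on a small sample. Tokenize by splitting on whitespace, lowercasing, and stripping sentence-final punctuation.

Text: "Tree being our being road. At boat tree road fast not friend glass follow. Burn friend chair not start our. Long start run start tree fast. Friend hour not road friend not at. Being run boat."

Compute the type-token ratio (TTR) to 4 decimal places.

0.4722

N = 36 tokens, V = 17 types.
TTR = V / N = 17 / 36 = 0.4722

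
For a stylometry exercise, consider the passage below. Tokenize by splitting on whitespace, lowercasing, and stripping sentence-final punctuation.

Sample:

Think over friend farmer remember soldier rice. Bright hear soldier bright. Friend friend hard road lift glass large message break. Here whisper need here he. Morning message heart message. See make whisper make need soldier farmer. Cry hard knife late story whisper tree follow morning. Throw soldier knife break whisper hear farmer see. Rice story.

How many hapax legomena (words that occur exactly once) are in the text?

14

Frequencies: soldier:4, whisper:4, friend:3, farmer:3, message:3, rice:2, bright:2, hear:2, hard:2, break:2, here:2, need:2, morning:2, see:2, make:2, knife:2, story:2, think:1, over:1, remember:1, … (11 more, each freq 1)
Hapax (freq=1): cry, follow, glass, he, heart, large, late, lift, over, remember, road, think, throw, tree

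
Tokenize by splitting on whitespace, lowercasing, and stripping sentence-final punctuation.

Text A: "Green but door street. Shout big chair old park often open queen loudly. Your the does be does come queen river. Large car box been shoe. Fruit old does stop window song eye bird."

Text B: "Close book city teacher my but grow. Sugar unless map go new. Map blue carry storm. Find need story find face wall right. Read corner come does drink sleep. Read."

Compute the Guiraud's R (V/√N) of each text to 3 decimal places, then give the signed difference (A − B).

0.215

A: V=30, N=34, R=5.145
B: V=27, N=30, R=4.930
Difference = 5.145 − 4.930 = 0.215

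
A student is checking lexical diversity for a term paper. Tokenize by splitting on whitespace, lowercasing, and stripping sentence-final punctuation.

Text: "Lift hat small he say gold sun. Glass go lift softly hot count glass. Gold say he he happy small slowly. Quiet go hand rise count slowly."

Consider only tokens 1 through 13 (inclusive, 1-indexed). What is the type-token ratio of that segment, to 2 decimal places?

Segment tokens 1–13: lift, hat, small, he, say, gold, sun, glass, go, lift, softly, hot, count
Segment N = 13, segment V = 12.
TTR = 12 / 13 = 0.92

0.92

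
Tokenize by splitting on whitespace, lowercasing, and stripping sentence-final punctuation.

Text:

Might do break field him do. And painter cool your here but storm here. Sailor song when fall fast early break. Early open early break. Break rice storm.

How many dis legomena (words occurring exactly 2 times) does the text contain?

Frequencies: break:4, early:3, do:2, here:2, storm:2, might:1, field:1, him:1, and:1, painter:1, cool:1, your:1, but:1, sailor:1, song:1, when:1, fall:1, fast:1, open:1, rice:1
Words with frequency 2: do, here, storm

3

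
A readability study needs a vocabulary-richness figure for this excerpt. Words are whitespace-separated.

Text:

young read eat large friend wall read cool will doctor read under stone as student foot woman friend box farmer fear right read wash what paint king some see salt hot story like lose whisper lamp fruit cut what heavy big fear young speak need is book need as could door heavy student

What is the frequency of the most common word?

4

Frequencies: read:4, young:2, friend:2, as:2, student:2, fear:2, what:2, heavy:2, need:2, eat:1, large:1, wall:1, cool:1, will:1, doctor:1, under:1, stone:1, foot:1, woman:1, box:1, … (22 more, each freq 1)
Most common: 'read' with frequency 4.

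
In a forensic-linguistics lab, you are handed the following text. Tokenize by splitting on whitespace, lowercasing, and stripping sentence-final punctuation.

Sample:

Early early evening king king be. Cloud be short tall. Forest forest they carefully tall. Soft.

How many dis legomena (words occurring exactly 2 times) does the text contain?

5

Frequencies: early:2, king:2, be:2, tall:2, forest:2, evening:1, cloud:1, short:1, they:1, carefully:1, soft:1
Words with frequency 2: be, early, forest, king, tall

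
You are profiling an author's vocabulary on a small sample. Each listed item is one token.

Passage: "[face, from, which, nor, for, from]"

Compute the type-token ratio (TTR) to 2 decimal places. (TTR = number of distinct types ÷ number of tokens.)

N = 6 tokens, V = 5 types.
TTR = V / N = 5 / 6 = 0.83

0.83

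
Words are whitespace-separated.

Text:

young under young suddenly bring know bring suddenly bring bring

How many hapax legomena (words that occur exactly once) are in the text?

Frequencies: bring:4, young:2, suddenly:2, under:1, know:1
Hapax (freq=1): know, under

2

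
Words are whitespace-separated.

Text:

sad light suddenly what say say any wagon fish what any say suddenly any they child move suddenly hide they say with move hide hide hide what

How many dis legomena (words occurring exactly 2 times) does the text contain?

Frequencies: say:4, hide:4, suddenly:3, what:3, any:3, they:2, move:2, sad:1, light:1, wagon:1, fish:1, child:1, with:1
Words with frequency 2: move, they

2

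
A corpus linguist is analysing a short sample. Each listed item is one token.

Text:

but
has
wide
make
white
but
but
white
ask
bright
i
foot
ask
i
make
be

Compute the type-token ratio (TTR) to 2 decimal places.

N = 16 tokens, V = 10 types.
TTR = V / N = 10 / 16 = 0.63

0.63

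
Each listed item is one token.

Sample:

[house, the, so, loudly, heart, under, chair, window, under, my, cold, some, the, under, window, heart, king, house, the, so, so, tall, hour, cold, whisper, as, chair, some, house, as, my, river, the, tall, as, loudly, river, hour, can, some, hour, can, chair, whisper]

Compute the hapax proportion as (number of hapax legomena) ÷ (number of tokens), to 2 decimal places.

Frequencies: the:4, house:3, so:3, under:3, chair:3, some:3, hour:3, as:3, loudly:2, heart:2, window:2, my:2, cold:2, tall:2, whisper:2, river:2, can:2, king:1
Hapax count = 1; token count = 44.
Ratio = 1 / 44 = 0.02

0.02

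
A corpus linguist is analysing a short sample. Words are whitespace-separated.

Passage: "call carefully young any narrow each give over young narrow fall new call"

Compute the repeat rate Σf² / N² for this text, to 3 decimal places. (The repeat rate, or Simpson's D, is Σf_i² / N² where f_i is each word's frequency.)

0.112

Frequencies: call:2, young:2, narrow:2, carefully:1, any:1, each:1, give:1, over:1, fall:1, new:1
Σf² = 19; N² = 169
Repeat rate = 19 / 169 = 0.112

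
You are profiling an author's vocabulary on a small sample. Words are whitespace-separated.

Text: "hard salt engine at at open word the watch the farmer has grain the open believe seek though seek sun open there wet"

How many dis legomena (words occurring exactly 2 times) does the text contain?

Frequencies: open:3, the:3, at:2, seek:2, hard:1, salt:1, engine:1, word:1, watch:1, farmer:1, has:1, grain:1, believe:1, though:1, sun:1, there:1, wet:1
Words with frequency 2: at, seek

2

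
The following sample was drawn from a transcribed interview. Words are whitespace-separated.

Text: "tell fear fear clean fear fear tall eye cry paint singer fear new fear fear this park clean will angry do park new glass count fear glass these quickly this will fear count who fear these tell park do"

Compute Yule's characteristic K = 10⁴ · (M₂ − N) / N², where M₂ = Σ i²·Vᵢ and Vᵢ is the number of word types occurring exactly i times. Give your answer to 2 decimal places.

Frequencies: fear:10, park:3, tell:2, clean:2, new:2, this:2, will:2, do:2, glass:2, count:2, these:2, tall:1, eye:1, cry:1, paint:1, singer:1, angry:1, quickly:1, who:1
N = 39. Frequency spectrum: V_1=8, V_2=9, V_3=1, V_10=1
M₂ = 1²·8 + 2²·9 + 3²·1 + 10²·1 = 153
K = 10000 × (153 − 39) / 39² = 749.51

749.51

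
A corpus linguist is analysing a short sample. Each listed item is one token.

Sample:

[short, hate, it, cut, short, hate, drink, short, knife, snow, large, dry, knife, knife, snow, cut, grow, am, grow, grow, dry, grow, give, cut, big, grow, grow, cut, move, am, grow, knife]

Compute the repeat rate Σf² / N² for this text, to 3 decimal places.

0.109

Frequencies: grow:7, cut:4, knife:4, short:3, hate:2, snow:2, dry:2, am:2, it:1, drink:1, large:1, give:1, big:1, move:1
Σf² = 112; N² = 1024
Repeat rate = 112 / 1024 = 0.109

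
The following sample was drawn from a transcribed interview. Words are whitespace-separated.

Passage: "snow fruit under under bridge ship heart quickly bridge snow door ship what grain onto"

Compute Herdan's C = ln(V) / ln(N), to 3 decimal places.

N = 15, V = 11.
ln(V) = 2.397895, ln(N) = 2.708050
C = 2.397895 / 2.708050 = 0.885

0.885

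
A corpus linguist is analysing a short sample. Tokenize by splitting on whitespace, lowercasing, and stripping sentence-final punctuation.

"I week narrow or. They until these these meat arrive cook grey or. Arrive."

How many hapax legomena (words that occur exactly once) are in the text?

8

Frequencies: or:2, these:2, arrive:2, i:1, week:1, narrow:1, they:1, until:1, meat:1, cook:1, grey:1
Hapax (freq=1): cook, grey, i, meat, narrow, they, until, week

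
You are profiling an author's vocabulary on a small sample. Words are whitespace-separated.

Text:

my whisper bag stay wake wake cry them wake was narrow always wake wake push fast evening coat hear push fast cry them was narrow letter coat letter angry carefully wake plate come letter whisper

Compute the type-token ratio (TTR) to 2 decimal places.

0.57

N = 35 tokens, V = 20 types.
TTR = V / N = 20 / 35 = 0.57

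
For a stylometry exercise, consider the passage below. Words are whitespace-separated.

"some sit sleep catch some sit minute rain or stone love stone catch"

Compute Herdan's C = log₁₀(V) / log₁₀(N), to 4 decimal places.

N = 13, V = 9.
log₁₀(V) = 0.954243, log₁₀(N) = 1.113943
C = 0.954243 / 1.113943 = 0.8566

0.8566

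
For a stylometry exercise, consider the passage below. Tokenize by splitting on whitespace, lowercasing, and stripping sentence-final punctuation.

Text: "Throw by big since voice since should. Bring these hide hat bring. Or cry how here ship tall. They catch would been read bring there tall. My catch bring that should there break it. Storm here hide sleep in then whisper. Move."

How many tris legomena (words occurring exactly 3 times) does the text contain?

0

Frequencies: bring:4, since:2, should:2, hide:2, here:2, tall:2, catch:2, there:2, throw:1, by:1, big:1, voice:1, these:1, hat:1, or:1, cry:1, how:1, ship:1, they:1, would:1, … (12 more, each freq 1)
Words with frequency 3: (none)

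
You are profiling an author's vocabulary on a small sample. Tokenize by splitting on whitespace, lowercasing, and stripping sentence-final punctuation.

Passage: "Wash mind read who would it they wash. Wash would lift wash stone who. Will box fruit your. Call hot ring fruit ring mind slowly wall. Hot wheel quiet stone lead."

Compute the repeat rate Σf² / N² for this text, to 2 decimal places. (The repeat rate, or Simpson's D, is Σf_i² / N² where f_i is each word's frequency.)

0.06

Frequencies: wash:4, mind:2, who:2, would:2, stone:2, fruit:2, hot:2, ring:2, read:1, it:1, they:1, lift:1, will:1, box:1, your:1, call:1, slowly:1, wall:1, wheel:1, quiet:1, … (1 more, each freq 1)
Σf² = 57; N² = 961
Repeat rate = 57 / 961 = 0.06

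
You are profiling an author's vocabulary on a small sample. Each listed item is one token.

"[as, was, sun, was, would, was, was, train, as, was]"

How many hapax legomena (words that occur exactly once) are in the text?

3

Frequencies: was:5, as:2, sun:1, would:1, train:1
Hapax (freq=1): sun, train, would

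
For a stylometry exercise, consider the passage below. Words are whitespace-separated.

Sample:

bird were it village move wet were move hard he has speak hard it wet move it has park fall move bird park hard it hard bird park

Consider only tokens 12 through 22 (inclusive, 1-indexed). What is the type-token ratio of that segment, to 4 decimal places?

Segment tokens 12–22: speak, hard, it, wet, move, it, has, park, fall, move, bird
Segment N = 11, segment V = 9.
TTR = 9 / 11 = 0.8182

0.8182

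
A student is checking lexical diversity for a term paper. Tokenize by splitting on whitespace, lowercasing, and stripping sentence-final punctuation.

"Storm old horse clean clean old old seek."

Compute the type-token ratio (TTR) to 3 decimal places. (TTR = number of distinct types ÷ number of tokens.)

0.625

N = 8 tokens, V = 5 types.
TTR = V / N = 5 / 8 = 0.625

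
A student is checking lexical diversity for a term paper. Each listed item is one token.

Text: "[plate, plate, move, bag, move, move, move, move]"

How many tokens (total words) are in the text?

8

Tokens: plate, plate, move, bag, move, move, move, move
N = 8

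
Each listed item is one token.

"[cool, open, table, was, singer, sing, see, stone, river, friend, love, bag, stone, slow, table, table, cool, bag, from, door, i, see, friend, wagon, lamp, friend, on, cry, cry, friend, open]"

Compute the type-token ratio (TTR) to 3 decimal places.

N = 31 tokens, V = 20 types.
TTR = V / N = 20 / 31 = 0.645

0.645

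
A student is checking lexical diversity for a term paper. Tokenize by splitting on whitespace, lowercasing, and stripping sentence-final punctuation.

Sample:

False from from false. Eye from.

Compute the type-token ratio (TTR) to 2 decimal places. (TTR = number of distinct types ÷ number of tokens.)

N = 6 tokens, V = 3 types.
TTR = V / N = 3 / 6 = 0.50

0.50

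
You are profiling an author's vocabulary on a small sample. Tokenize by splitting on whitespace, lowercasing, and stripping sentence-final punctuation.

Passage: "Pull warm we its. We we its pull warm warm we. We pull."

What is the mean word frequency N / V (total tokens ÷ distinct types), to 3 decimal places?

N = 13 tokens, V = 4 types.
Mean frequency = N / V = 13 / 4 = 3.250

3.250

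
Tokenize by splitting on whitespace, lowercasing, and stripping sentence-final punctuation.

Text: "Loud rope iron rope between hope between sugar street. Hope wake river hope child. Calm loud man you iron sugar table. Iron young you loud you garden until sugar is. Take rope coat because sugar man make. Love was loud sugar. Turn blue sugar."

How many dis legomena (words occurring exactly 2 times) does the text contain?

Frequencies: sugar:6, loud:4, rope:3, iron:3, hope:3, you:3, between:2, man:2, street:1, wake:1, river:1, child:1, calm:1, table:1, young:1, garden:1, until:1, is:1, take:1, coat:1, … (6 more, each freq 1)
Words with frequency 2: between, man

2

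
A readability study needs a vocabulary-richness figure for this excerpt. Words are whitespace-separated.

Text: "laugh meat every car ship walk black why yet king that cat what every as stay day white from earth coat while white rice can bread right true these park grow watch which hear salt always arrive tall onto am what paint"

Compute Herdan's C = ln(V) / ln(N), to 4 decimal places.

N = 42, V = 39.
ln(V) = 3.663562, ln(N) = 3.737670
C = 3.663562 / 3.737670 = 0.9802

0.9802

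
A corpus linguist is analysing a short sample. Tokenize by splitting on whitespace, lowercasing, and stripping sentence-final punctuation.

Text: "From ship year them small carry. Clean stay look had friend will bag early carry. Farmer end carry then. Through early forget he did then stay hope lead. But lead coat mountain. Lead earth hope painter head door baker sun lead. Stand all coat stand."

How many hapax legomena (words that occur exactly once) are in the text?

Frequencies: lead:4, carry:3, stay:2, early:2, then:2, hope:2, coat:2, stand:2, from:1, ship:1, year:1, them:1, small:1, clean:1, look:1, had:1, friend:1, will:1, bag:1, farmer:1, … (14 more, each freq 1)
Hapax (freq=1): all, bag, baker, but, clean, did, door, earth, end, farmer, forget, friend, from, had, he, head, look, mountain, painter, ship, small, sun, them, through, will, year

26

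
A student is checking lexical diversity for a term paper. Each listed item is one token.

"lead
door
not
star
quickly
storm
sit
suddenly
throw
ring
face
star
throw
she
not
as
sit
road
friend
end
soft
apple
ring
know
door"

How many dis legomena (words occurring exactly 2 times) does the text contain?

Frequencies: door:2, not:2, star:2, sit:2, throw:2, ring:2, lead:1, quickly:1, storm:1, suddenly:1, face:1, she:1, as:1, road:1, friend:1, end:1, soft:1, apple:1, know:1
Words with frequency 2: door, not, ring, sit, star, throw

6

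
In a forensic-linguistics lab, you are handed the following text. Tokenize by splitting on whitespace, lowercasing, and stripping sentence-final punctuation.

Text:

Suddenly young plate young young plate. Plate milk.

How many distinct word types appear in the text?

4

Distinct types: {milk, plate, suddenly, young}
V = 4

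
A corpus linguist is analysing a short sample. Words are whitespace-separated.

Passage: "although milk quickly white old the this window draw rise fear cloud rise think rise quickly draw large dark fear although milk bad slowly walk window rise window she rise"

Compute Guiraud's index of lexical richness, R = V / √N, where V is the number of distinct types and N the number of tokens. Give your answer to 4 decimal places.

3.4689

N = 30, V = 19.
√N = 5.477226
R = 19 / 5.477226 = 3.4689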